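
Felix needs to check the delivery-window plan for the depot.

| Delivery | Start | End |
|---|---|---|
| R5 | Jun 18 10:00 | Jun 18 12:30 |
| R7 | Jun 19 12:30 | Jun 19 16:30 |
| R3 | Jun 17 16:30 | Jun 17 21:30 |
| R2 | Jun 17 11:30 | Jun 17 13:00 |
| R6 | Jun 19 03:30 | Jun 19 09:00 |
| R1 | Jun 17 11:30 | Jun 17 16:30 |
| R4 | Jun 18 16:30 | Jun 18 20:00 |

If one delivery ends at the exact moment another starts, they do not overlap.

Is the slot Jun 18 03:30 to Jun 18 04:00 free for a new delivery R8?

R1: ends Jun 17 16:30 at or before R8 starts Jun 18 03:30 → clear.
R2: ends Jun 17 13:00 at or before R8 starts Jun 18 03:30 → clear.
R3: ends Jun 17 21:30 at or before R8 starts Jun 18 03:30 → clear.
R5: starts Jun 18 10:00 at or after R8 ends Jun 18 04:00 → clear.
R4: starts Jun 18 16:30 at or after R8 ends Jun 18 04:00 → clear.
R6: starts Jun 19 03:30 at or after R8 ends Jun 18 04:00 → clear.
R7: starts Jun 19 12:30 at or after R8 ends Jun 18 04:00 → clear.

Yes — the slot is free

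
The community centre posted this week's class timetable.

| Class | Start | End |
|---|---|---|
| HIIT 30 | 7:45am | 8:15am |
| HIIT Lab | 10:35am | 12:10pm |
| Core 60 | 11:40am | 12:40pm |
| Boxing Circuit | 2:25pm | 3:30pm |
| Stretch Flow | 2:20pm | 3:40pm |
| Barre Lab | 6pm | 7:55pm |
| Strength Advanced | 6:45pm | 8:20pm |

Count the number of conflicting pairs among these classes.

Sorted by start: HIIT 30, HIIT Lab, Core 60, Stretch Flow, Boxing Circuit, Barre Lab, Strength Advanced.
HIIT Lab starts after HIIT 30 ends, so nothing later overlaps HIIT 30 either.
Core 60 starts before HIIT Lab ends → HIIT Lab and Core 60 overlap.
Stretch Flow starts after HIIT Lab ends, so nothing later overlaps HIIT Lab either.
Stretch Flow starts after Core 60 ends, so nothing later overlaps Core 60 either.
Boxing Circuit starts before Stretch Flow ends → Stretch Flow and Boxing Circuit overlap.
Barre Lab starts after Stretch Flow ends, so nothing later overlaps Stretch Flow either.
Barre Lab starts after Boxing Circuit ends, so nothing later overlaps Boxing Circuit either.
Strength Advanced starts before Barre Lab ends → Barre Lab and Strength Advanced overlap.
Overlapping pairs: Barre Lab & Strength Advanced, Boxing Circuit & Stretch Flow, Core 60 & HIIT Lab — 3 in total.

3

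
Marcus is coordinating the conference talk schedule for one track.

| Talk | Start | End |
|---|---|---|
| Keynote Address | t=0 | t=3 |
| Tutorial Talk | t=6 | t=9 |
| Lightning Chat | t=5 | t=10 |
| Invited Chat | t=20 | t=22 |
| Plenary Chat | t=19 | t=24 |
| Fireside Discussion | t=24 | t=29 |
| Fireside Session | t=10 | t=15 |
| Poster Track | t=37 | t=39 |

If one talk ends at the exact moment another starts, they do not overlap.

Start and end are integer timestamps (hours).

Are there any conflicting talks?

Yes

Check each pair: they overlap iff neither finishes before the other starts.
Sorted by start: Keynote Address, Lightning Chat, Tutorial Talk, Fireside Session, Plenary Chat, Invited Chat, Fireside Discussion, Poster Track.
Lightning Chat starts after Keynote Address ends, so nothing later overlaps Keynote Address either.
Tutorial Talk starts before Lightning Chat ends → Lightning Chat and Tutorial Talk overlap.
That's a conflict, so the schedule is not conflict-free.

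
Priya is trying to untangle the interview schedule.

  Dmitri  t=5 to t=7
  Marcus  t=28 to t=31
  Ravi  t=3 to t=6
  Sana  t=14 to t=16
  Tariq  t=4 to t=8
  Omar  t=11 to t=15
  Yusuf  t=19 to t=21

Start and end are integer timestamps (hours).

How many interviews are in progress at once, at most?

Sort all start/end points and keep a running count:
t=3 start Ravi → 1
t=4 start Tariq → 2
t=5 start Dmitri → 3
t=6 end Ravi → 2
t=7 end Dmitri → 1
t=8 end Tariq → 0
t=11 start Omar → 1
t=14 start Sana → 2
t=15 end Omar → 1
t=16 end Sana → 0
t=19 start Yusuf → 1
t=21 end Yusuf → 0
t=28 start Marcus → 1
t=31 end Marcus → 0
Peak is 3, at t=5 (Dmitri, Ravi, Tariq).

3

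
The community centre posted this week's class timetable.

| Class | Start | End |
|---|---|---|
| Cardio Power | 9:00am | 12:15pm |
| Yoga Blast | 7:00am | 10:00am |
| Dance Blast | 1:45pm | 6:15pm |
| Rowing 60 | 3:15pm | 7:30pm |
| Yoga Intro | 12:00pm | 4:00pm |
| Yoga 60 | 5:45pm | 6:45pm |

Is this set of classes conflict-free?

No

Sorted by start: Yoga Blast, Cardio Power, Yoga Intro, Dance Blast, Rowing 60, Yoga 60.
Cardio Power starts before Yoga Blast ends → Yoga Blast and Cardio Power overlap.
That's a conflict, so the schedule is not conflict-free.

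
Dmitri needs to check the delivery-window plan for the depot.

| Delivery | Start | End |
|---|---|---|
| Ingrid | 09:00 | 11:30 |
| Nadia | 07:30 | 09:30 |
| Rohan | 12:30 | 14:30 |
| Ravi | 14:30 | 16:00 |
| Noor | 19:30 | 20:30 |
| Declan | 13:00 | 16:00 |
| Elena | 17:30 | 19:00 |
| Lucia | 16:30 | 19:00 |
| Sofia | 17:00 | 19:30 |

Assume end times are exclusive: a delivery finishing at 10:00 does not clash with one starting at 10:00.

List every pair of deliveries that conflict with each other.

Check each pair: they overlap iff neither finishes before the other starts.
Sorted by start: Nadia, Ingrid, Rohan, Declan, Ravi, Lucia, Sofia, Elena, Noor.
Ingrid starts before Nadia ends → Nadia and Ingrid overlap.
Rohan starts after Nadia ends; Nadia is clear from here.
Rohan starts after Ingrid ends; Ingrid is clear from here.
Declan starts before Rohan ends → Rohan and Declan overlap.
Ravi starts exactly when Rohan ends (back-to-back, no overlap); Rohan is clear from here.
Ravi starts before Declan ends → Declan and Ravi overlap.
Lucia starts after Declan ends; Declan is clear from here.
Lucia starts after Ravi ends; Ravi is clear from here.
Sofia starts before Lucia ends → Lucia and Sofia overlap.
Elena starts before Lucia ends → Lucia and Elena overlap.
Noor starts after Lucia ends.
Elena starts before Sofia ends → Sofia and Elena overlap.
Noor starts exactly when Sofia ends (back-to-back, no overlap).
Noor starts after Elena ends.

Declan & Ravi, Declan & Rohan, Elena & Lucia, Elena & Sofia, Ingrid & Nadia, Lucia & Sofia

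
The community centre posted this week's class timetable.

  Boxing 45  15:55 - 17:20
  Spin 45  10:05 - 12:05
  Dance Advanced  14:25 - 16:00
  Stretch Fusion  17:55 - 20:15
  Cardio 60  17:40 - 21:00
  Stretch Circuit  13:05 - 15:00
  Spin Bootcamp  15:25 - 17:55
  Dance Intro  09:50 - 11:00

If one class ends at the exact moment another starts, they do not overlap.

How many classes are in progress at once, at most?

3

Sort all start/end points and keep a running count:
09:50 start Dance Intro → 1
10:05 start Spin 45 → 2
11:00 end Dance Intro → 1
12:05 end Spin 45 → 0
13:05 start Stretch Circuit → 1
14:25 start Dance Advanced → 2
15:00 end Stretch Circuit → 1
15:25 start Spin Bootcamp → 2
15:55 start Boxing 45 → 3
16:00 end Dance Advanced → 2
17:20 end Boxing 45 → 1
17:40 start Cardio 60 → 2
17:55 end Spin Bootcamp → 1
17:55 start Stretch Fusion → 2
20:15 end Stretch Fusion → 1
21:00 end Cardio 60 → 0
Peak is 3, at 15:55 (Boxing 45, Dance Advanced, Spin Bootcamp).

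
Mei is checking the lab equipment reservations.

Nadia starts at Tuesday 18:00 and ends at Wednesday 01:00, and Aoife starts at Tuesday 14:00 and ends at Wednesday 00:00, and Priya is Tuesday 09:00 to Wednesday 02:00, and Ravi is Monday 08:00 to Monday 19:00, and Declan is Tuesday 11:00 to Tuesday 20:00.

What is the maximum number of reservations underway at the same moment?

Walk through starts and ends in time order (an end at T is processed before a start at T):
Monday 08:00 start Ravi → 1
Monday 19:00 end Ravi → 0
Tuesday 09:00 start Priya → 1
Tuesday 11:00 start Declan → 2
Tuesday 14:00 start Aoife → 3
Tuesday 18:00 start Nadia → 4
Tuesday 20:00 end Declan → 3
Wednesday 00:00 end Aoife → 2
Wednesday 01:00 end Nadia → 1
Wednesday 02:00 end Priya → 0
Peak is 4, at Tuesday 18:00 (Aoife, Declan, Nadia, Priya).

4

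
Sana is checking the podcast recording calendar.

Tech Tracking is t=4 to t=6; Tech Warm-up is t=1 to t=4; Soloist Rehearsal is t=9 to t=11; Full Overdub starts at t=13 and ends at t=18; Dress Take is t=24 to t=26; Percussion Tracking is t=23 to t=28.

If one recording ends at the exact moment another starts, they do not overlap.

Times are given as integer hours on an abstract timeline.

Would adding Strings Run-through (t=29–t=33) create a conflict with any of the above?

Tech Warm-up: ends t=4 at or before Strings Run-through starts t=29 → clear.
Tech Tracking: ends t=6 at or before Strings Run-through starts t=29 → clear.
Soloist Rehearsal: ends t=11 at or before Strings Run-through starts t=29 → clear.
Full Overdub: ends t=18 at or before Strings Run-through starts t=29 → clear.
Percussion Tracking: ends t=28 at or before Strings Run-through starts t=29 → clear.
Dress Take: ends t=26 at or before Strings Run-through starts t=29 → clear.

No — it doesn't clash with anything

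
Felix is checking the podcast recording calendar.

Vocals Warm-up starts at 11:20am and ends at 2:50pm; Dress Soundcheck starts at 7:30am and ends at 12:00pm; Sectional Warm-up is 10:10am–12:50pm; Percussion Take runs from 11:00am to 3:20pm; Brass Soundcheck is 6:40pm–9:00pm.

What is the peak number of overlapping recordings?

4

Walk through starts and ends in time order (an end at T is processed before a start at T):
7:30am start Dress Soundcheck → 1
10:10am start Sectional Warm-up → 2
11:00am start Percussion Take → 3
11:20am start Vocals Warm-up → 4
12:00pm end Dress Soundcheck → 3
12:50pm end Sectional Warm-up → 2
2:50pm end Vocals Warm-up → 1
3:20pm end Percussion Take → 0
6:40pm start Brass Soundcheck → 1
9:00pm end Brass Soundcheck → 0
Peak is 4, at 11:20am (Dress Soundcheck, Percussion Take, Sectional Warm-up, Vocals Warm-up).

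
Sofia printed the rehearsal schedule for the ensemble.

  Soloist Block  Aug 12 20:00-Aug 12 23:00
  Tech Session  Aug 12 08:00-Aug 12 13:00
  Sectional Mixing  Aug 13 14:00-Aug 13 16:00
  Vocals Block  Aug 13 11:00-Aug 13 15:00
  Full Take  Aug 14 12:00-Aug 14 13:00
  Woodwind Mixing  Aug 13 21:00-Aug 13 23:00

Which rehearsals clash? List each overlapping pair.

Sectional Mixing & Vocals Block

Two intervals overlap when each starts before the other ends.
Sorted by start: Tech Session, Soloist Block, Vocals Block, Sectional Mixing, Woodwind Mixing, Full Take.
Soloist Block starts after Tech Session ends; Tech Session is clear from here.
Vocals Block starts after Soloist Block ends; Soloist Block is clear from here.
Sectional Mixing starts before Vocals Block ends → Vocals Block and Sectional Mixing overlap.
Woodwind Mixing starts after Vocals Block ends; Vocals Block is clear from here.
Woodwind Mixing starts after Sectional Mixing ends; Sectional Mixing is clear from here.
Full Take starts after Woodwind Mixing ends.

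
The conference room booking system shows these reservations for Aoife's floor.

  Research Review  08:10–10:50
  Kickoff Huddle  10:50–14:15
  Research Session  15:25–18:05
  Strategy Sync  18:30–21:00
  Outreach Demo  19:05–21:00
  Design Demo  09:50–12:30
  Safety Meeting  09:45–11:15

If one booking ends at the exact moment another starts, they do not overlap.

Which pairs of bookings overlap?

Sorted by start: Research Review, Safety Meeting, Design Demo, Kickoff Huddle, Research Session, Strategy Sync, Outreach Demo.
Safety Meeting starts before Research Review ends → Research Review and Safety Meeting overlap.
Design Demo starts before Research Review ends → Research Review and Design Demo overlap.
Kickoff Huddle starts exactly when Research Review ends (back-to-back, no overlap); Research Review is clear from here.
Design Demo starts before Safety Meeting ends → Safety Meeting and Design Demo overlap.
Kickoff Huddle starts before Safety Meeting ends → Safety Meeting and Kickoff Huddle overlap.
Research Session starts after Safety Meeting ends; Safety Meeting is clear from here.
Kickoff Huddle starts before Design Demo ends → Design Demo and Kickoff Huddle overlap.
Research Session starts after Design Demo ends; Design Demo is clear from here.
Research Session starts after Kickoff Huddle ends; Kickoff Huddle is clear from here.
Strategy Sync starts after Research Session ends; Research Session is clear from here.
Outreach Demo starts before Strategy Sync ends → Strategy Sync and Outreach Demo overlap.

Design Demo & Kickoff Huddle, Design Demo & Research Review, Design Demo & Safety Meeting, Kickoff Huddle & Safety Meeting, Outreach Demo & Strategy Sync, Research Review & Safety Meeting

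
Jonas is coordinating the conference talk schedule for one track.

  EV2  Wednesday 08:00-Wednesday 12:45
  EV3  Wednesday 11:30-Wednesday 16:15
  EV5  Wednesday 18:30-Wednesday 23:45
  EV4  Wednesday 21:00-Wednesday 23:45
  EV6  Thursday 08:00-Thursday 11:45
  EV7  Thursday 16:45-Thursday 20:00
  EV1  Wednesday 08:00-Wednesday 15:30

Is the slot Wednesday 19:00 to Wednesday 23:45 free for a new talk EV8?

EV1: ends Wednesday 15:30 at or before EV8 starts Wednesday 19:00 → clear.
EV2: ends Wednesday 12:45 at or before EV8 starts Wednesday 19:00 → clear.
EV3: ends Wednesday 16:15 at or before EV8 starts Wednesday 19:00 → clear.
EV5: starts Wednesday 18:30 before EV8 ends Wednesday 23:45, and ends Wednesday 23:45 after EV8 starts Wednesday 19:00 → overlap.
EV4: starts Wednesday 21:00 before EV8 ends Wednesday 23:45, and ends Wednesday 23:45 after EV8 starts Wednesday 19:00 → overlap.
EV6: starts Thursday 08:00 at or after EV8 ends Wednesday 23:45 → clear.
EV7: starts Thursday 16:45 at or after EV8 ends Wednesday 23:45 → clear.
EV8 overlaps EV4, EV5.

No — it overlaps EV4, EV5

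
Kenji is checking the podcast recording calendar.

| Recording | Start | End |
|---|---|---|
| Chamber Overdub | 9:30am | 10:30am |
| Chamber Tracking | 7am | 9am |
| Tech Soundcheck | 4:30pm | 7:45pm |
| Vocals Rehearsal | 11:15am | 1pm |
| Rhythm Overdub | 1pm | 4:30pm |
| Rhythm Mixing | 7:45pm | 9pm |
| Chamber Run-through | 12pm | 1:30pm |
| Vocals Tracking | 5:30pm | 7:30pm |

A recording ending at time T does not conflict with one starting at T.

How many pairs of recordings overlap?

Sorted by start: Chamber Tracking, Chamber Overdub, Vocals Rehearsal, Chamber Run-through, Rhythm Overdub, Tech Soundcheck, Vocals Tracking, Rhythm Mixing.
Chamber Overdub starts after Chamber Tracking ends — done with Chamber Tracking.
Vocals Rehearsal starts after Chamber Overdub ends — done with Chamber Overdub.
Chamber Run-through starts before Vocals Rehearsal ends → Vocals Rehearsal and Chamber Run-through overlap.
Rhythm Overdub starts exactly when Vocals Rehearsal ends (back-to-back, no overlap) — done with Vocals Rehearsal.
Rhythm Overdub starts before Chamber Run-through ends → Chamber Run-through and Rhythm Overdub overlap.
Tech Soundcheck starts after Chamber Run-through ends — done with Chamber Run-through.
Tech Soundcheck starts exactly when Rhythm Overdub ends (back-to-back, no overlap) — done with Rhythm Overdub.
Vocals Tracking starts before Tech Soundcheck ends → Tech Soundcheck and Vocals Tracking overlap.
Rhythm Mixing starts exactly when Tech Soundcheck ends (back-to-back, no overlap).
Rhythm Mixing starts after Vocals Tracking ends.
Overlapping pairs: Chamber Run-through & Rhythm Overdub, Chamber Run-through & Vocals Rehearsal, Tech Soundcheck & Vocals Tracking — 3 in total.

3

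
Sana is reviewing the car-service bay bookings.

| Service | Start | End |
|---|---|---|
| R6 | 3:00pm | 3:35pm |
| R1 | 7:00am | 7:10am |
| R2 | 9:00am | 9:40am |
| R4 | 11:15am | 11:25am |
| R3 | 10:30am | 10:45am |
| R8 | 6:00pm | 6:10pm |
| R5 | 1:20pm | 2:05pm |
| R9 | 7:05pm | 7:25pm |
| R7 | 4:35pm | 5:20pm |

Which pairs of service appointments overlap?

Sorted by start: R1, R2, R3, R4, R5, R6, R7, R8, R9.
R2 starts after R1 ends — done with R1.
R3 starts after R2 ends — done with R2.
R4 starts after R3 ends — done with R3.
R5 starts after R4 ends — done with R4.
R6 starts after R5 ends — done with R5.
R7 starts after R6 ends — done with R6.
R8 starts after R7 ends — done with R7.
R9 starts after R8 ends.

no conflicts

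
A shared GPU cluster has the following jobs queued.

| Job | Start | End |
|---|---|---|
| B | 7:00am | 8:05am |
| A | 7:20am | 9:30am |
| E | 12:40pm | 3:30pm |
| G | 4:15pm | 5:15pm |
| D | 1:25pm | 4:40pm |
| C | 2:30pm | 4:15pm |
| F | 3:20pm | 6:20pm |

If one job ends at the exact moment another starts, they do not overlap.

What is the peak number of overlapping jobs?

4

Sweep the timeline, counting +1 at each start and −1 at each end (ends before starts at a tie):
7:00am start B → 1
7:20am start A → 2
8:05am end B → 1
9:30am end A → 0
12:40pm start E → 1
1:25pm start D → 2
2:30pm start C → 3
3:20pm start F → 4
3:30pm end E → 3
4:15pm end C → 2
4:15pm start G → 3
4:40pm end D → 2
5:15pm end G → 1
6:20pm end F → 0
Peak is 4, at 3:20pm (C, D, E, F).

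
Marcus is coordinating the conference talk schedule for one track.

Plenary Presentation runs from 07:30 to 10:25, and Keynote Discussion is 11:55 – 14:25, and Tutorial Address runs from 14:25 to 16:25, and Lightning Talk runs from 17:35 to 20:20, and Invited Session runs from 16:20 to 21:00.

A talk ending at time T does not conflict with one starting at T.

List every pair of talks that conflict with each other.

Sorted by start: Plenary Presentation, Keynote Discussion, Tutorial Address, Invited Session, Lightning Talk.
Keynote Discussion starts after Plenary Presentation ends — done with Plenary Presentation.
Tutorial Address starts exactly when Keynote Discussion ends (back-to-back, no overlap) — done with Keynote Discussion.
Invited Session starts before Tutorial Address ends → Tutorial Address and Invited Session overlap.
Lightning Talk starts after Tutorial Address ends.
Lightning Talk starts before Invited Session ends → Invited Session and Lightning Talk overlap.

Invited Session & Lightning Talk, Invited Session & Tutorial Address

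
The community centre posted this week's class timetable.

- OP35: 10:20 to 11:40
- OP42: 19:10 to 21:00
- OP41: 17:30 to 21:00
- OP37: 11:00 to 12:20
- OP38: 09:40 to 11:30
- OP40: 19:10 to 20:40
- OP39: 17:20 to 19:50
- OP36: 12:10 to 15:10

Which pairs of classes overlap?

Sorted by start: OP38, OP35, OP37, OP36, OP39, OP41, OP40, OP42.
OP35 starts before OP38 ends → OP38 and OP35 overlap.
OP37 starts before OP38 ends → OP38 and OP37 overlap.
OP36 starts after OP38 ends, so OP38 has no further overlaps.
OP37 starts before OP35 ends → OP35 and OP37 overlap.
OP36 starts after OP35 ends, so OP35 has no further overlaps.
OP36 starts before OP37 ends → OP37 and OP36 overlap.
OP39 starts after OP37 ends, so OP37 has no further overlaps.
OP39 starts after OP36 ends, so OP36 has no further overlaps.
OP41 starts before OP39 ends → OP39 and OP41 overlap.
OP40 starts before OP39 ends → OP39 and OP40 overlap.
OP42 starts before OP39 ends → OP39 and OP42 overlap.
OP40 starts before OP41 ends → OP41 and OP40 overlap.
OP42 starts before OP41 ends → OP41 and OP42 overlap.
OP42 starts before OP40 ends → OP40 and OP42 overlap.

OP35 & OP37, OP35 & OP38, OP36 & OP37, OP37 & OP38, OP39 & OP40, OP39 & OP41, OP39 & OP42, OP40 & OP41, OP40 & OP42, OP41 & OP42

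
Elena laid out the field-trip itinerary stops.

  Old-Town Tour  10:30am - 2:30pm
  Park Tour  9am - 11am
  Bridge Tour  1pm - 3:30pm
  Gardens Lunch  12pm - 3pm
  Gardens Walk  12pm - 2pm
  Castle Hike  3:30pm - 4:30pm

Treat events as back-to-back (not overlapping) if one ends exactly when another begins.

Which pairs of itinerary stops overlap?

Bridge Tour & Gardens Lunch, Bridge Tour & Gardens Walk, Bridge Tour & Old-Town Tour, Gardens Lunch & Gardens Walk, Gardens Lunch & Old-Town Tour, Gardens Walk & Old-Town Tour, Old-Town Tour & Park Tour

Sorted by start: Park Tour, Old-Town Tour, Gardens Lunch, Gardens Walk, Bridge Tour, Castle Hike.
Old-Town Tour starts before Park Tour ends → Park Tour and Old-Town Tour overlap.
Gardens Lunch starts after Park Tour ends, so nothing later overlaps Park Tour either.
Gardens Lunch starts before Old-Town Tour ends → Old-Town Tour and Gardens Lunch overlap.
Gardens Walk starts before Old-Town Tour ends → Old-Town Tour and Gardens Walk overlap.
Bridge Tour starts before Old-Town Tour ends → Old-Town Tour and Bridge Tour overlap.
Castle Hike starts after Old-Town Tour ends.
Gardens Walk starts before Gardens Lunch ends → Gardens Lunch and Gardens Walk overlap.
Bridge Tour starts before Gardens Lunch ends → Gardens Lunch and Bridge Tour overlap.
Castle Hike starts after Gardens Lunch ends.
Bridge Tour starts before Gardens Walk ends → Gardens Walk and Bridge Tour overlap.
Castle Hike starts after Gardens Walk ends.
Castle Hike starts exactly when Bridge Tour ends (back-to-back, no overlap).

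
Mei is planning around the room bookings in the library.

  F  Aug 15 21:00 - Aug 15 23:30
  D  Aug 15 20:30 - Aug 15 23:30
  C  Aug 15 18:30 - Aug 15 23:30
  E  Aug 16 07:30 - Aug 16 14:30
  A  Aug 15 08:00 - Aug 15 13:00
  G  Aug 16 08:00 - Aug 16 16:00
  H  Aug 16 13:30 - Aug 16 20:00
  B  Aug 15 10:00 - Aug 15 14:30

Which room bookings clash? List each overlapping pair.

Sorted by start: A, B, C, D, F, E, G, H.
B starts before A ends → A and B overlap.
C starts after A ends; A is clear from here.
C starts after B ends; B is clear from here.
D starts before C ends → C and D overlap.
F starts before C ends → C and F overlap.
E starts after C ends; C is clear from here.
F starts before D ends → D and F overlap.
E starts after D ends; D is clear from here.
E starts after F ends; F is clear from here.
G starts before E ends → E and G overlap.
H starts before E ends → E and H overlap.
H starts before G ends → G and H overlap.

A & B, C & D, C & F, D & F, E & G, E & H, G & H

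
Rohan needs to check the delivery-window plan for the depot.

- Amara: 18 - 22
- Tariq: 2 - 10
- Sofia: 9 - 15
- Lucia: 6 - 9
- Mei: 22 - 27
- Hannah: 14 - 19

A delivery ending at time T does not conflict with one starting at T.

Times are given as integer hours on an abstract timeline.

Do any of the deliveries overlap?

Two intervals overlap when each starts before the other ends.
Sorted by start: Tariq, Lucia, Sofia, Hannah, Amara, Mei.
Lucia starts before Tariq ends → Tariq and Lucia overlap.
That's a conflict, so the schedule is not conflict-free.

Yes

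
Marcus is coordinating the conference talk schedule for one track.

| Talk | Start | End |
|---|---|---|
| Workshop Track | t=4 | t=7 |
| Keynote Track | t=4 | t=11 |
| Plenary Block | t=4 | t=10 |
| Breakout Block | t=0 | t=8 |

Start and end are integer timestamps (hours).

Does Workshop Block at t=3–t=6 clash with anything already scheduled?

Breakout Block: starts t=0 before Workshop Block ends t=6, and ends t=8 after Workshop Block starts t=3 → overlap.
Keynote Track: starts t=4 before Workshop Block ends t=6, and ends t=11 after Workshop Block starts t=3 → overlap.
Plenary Block: starts t=4 before Workshop Block ends t=6, and ends t=10 after Workshop Block starts t=3 → overlap.
Workshop Track: starts t=4 before Workshop Block ends t=6, and ends t=7 after Workshop Block starts t=3 → overlap.
Workshop Block overlaps Breakout Block, Keynote Track, Plenary Block, Workshop Track.

Yes — it overlaps Breakout Block, Keynote Track, Plenary Block, Workshop Track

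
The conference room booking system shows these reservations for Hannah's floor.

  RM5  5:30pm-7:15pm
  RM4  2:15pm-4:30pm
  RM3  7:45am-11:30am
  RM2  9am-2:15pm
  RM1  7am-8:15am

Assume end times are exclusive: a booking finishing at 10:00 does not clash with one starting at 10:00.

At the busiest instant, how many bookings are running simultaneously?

2

Sweep the timeline, counting +1 at each start and −1 at each end (ends before starts at a tie):
7am start RM1 → 1
7:45am start RM3 → 2
8:15am end RM1 → 1
9am start RM2 → 2
11:30am end RM3 → 1
2:15pm end RM2 → 0
2:15pm start RM4 → 1
4:30pm end RM4 → 0
5:30pm start RM5 → 1
7:15pm end RM5 → 0
Peak is 2, at 7:45am (RM1, RM3).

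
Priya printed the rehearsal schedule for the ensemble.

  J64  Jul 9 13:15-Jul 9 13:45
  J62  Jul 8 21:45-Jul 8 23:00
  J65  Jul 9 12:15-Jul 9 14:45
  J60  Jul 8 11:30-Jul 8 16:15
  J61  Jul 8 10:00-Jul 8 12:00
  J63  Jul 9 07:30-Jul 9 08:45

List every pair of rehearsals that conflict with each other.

Two intervals overlap when each starts before the other ends.
Sorted by start: J61, J60, J62, J63, J65, J64.
J60 starts before J61 ends → J61 and J60 overlap.
J62 starts after J61 ends, so J61 has no further overlaps.
J62 starts after J60 ends, so J60 has no further overlaps.
J63 starts after J62 ends, so J62 has no further overlaps.
J65 starts after J63 ends, so J63 has no further overlaps.
J64 starts before J65 ends → J65 and J64 overlap.

J60 & J61, J64 & J65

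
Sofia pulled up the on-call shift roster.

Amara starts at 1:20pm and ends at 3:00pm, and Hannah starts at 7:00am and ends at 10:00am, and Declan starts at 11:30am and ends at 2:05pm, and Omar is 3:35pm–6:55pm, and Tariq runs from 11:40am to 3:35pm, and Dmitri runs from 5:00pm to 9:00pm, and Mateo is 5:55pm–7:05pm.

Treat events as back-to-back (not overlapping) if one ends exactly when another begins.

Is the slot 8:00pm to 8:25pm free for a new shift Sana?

Hannah: ends 10:00am at or before Sana starts 8:00pm → clear.
Declan: ends 2:05pm at or before Sana starts 8:00pm → clear.
Tariq: ends 3:35pm at or before Sana starts 8:00pm → clear.
Amara: ends 3:00pm at or before Sana starts 8:00pm → clear.
Omar: ends 6:55pm at or before Sana starts 8:00pm → clear.
Dmitri: starts 5:00pm before Sana ends 8:25pm, and ends 9:00pm after Sana starts 8:00pm → overlap.
Mateo: ends 7:05pm at or before Sana starts 8:00pm → clear.
Sana overlaps Dmitri.

No — it overlaps Dmitri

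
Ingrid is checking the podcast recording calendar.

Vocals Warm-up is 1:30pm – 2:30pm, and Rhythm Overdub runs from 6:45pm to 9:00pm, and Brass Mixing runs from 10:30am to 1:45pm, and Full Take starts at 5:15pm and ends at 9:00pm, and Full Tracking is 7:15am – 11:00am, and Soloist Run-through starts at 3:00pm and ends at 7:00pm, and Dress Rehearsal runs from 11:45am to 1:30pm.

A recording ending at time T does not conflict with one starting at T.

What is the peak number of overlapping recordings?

Sweep the timeline, counting +1 at each start and −1 at each end (ends before starts at a tie):
7:15am start Full Tracking → 1
10:30am start Brass Mixing → 2
11:00am end Full Tracking → 1
11:45am start Dress Rehearsal → 2
1:30pm end Dress Rehearsal → 1
1:30pm start Vocals Warm-up → 2
1:45pm end Brass Mixing → 1
2:30pm end Vocals Warm-up → 0
3:00pm start Soloist Run-through → 1
5:15pm start Full Take → 2
6:45pm start Rhythm Overdub → 3
7:00pm end Soloist Run-through → 2
9:00pm end Full Take → 1
9:00pm end Rhythm Overdub → 0
Peak is 3, at 6:45pm (Full Take, Rhythm Overdub, Soloist Run-through).

3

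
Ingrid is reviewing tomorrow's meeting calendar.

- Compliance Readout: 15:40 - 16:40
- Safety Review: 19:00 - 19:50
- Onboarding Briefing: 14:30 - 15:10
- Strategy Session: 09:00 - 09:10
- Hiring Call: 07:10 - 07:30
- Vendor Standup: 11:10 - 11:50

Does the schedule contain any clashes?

No

Sorted by start: Hiring Call, Strategy Session, Vendor Standup, Onboarding Briefing, Compliance Readout, Safety Review.
Strategy Session starts after Hiring Call ends, so nothing later overlaps Hiring Call either.
Vendor Standup starts after Strategy Session ends, so nothing later overlaps Strategy Session either.
Onboarding Briefing starts after Vendor Standup ends, so nothing later overlaps Vendor Standup either.
Compliance Readout starts after Onboarding Briefing ends, so nothing later overlaps Onboarding Briefing either.
Safety Review starts after Compliance Readout ends.
Every pair is clear; the schedule has no overlaps.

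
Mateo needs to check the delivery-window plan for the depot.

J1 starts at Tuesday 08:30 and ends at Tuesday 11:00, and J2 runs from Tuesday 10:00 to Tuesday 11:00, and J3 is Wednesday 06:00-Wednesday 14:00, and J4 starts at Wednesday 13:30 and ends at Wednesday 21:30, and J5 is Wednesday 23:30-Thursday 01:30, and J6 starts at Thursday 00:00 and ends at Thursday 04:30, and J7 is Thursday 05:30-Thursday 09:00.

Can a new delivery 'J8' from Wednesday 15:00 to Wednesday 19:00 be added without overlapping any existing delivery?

J1: ends Tuesday 11:00 at or before J8 starts Wednesday 15:00 → clear.
J2: ends Tuesday 11:00 at or before J8 starts Wednesday 15:00 → clear.
J3: ends Wednesday 14:00 at or before J8 starts Wednesday 15:00 → clear.
J4: starts Wednesday 13:30 before J8 ends Wednesday 19:00, and ends Wednesday 21:30 after J8 starts Wednesday 15:00 → overlap.
J5: starts Wednesday 23:30 at or after J8 ends Wednesday 19:00 → clear.
J6: starts Thursday 00:00 at or after J8 ends Wednesday 19:00 → clear.
J7: starts Thursday 05:30 at or after J8 ends Wednesday 19:00 → clear.
J8 overlaps J4.

No — it overlaps J4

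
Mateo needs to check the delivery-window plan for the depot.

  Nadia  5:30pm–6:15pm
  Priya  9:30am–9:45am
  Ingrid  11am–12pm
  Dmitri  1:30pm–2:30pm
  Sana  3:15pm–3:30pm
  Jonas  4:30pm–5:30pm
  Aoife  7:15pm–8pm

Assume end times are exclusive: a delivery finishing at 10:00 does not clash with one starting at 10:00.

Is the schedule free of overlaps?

Two intervals overlap when each starts before the other ends.
Sorted by start: Priya, Ingrid, Dmitri, Sana, Jonas, Nadia, Aoife.
Ingrid starts after Priya ends; Priya is clear from here.
Dmitri starts after Ingrid ends; Ingrid is clear from here.
Sana starts after Dmitri ends; Dmitri is clear from here.
Jonas starts after Sana ends; Sana is clear from here.
Nadia starts exactly when Jonas ends (back-to-back, no overlap); Jonas is clear from here.
Aoife starts after Nadia ends.
Every pair is clear; the schedule has no overlaps.

Yes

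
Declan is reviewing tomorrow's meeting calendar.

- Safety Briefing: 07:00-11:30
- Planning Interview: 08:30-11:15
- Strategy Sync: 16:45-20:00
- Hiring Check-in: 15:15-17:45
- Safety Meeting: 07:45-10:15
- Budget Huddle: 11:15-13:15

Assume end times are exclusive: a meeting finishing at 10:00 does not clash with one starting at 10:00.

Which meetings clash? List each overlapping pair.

Budget Huddle & Safety Briefing, Hiring Check-in & Strategy Sync, Planning Interview & Safety Briefing, Planning Interview & Safety Meeting, Safety Briefing & Safety Meeting

Sorted by start: Safety Briefing, Safety Meeting, Planning Interview, Budget Huddle, Hiring Check-in, Strategy Sync.
Safety Meeting starts before Safety Briefing ends → Safety Briefing and Safety Meeting overlap.
Planning Interview starts before Safety Briefing ends → Safety Briefing and Planning Interview overlap.
Budget Huddle starts before Safety Briefing ends → Safety Briefing and Budget Huddle overlap.
Hiring Check-in starts after Safety Briefing ends, so Safety Briefing has no further overlaps.
Planning Interview starts before Safety Meeting ends → Safety Meeting and Planning Interview overlap.
Budget Huddle starts after Safety Meeting ends, so Safety Meeting has no further overlaps.
Budget Huddle starts exactly when Planning Interview ends (back-to-back, no overlap), so Planning Interview has no further overlaps.
Hiring Check-in starts after Budget Huddle ends, so Budget Huddle has no further overlaps.
Strategy Sync starts before Hiring Check-in ends → Hiring Check-in and Strategy Sync overlap.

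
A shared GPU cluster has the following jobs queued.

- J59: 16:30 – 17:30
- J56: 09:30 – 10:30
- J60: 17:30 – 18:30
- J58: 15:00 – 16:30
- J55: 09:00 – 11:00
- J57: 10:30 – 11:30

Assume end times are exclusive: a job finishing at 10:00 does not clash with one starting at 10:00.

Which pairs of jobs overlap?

J55 & J56, J55 & J57

Sorted by start: J55, J56, J57, J58, J59, J60.
J56 starts before J55 ends → J55 and J56 overlap.
J57 starts before J55 ends → J55 and J57 overlap.
J58 starts after J55 ends, so J55 has no further overlaps.
J57 starts exactly when J56 ends (back-to-back, no overlap), so J56 has no further overlaps.
J58 starts after J57 ends, so J57 has no further overlaps.
J59 starts exactly when J58 ends (back-to-back, no overlap), so J58 has no further overlaps.
J60 starts exactly when J59 ends (back-to-back, no overlap).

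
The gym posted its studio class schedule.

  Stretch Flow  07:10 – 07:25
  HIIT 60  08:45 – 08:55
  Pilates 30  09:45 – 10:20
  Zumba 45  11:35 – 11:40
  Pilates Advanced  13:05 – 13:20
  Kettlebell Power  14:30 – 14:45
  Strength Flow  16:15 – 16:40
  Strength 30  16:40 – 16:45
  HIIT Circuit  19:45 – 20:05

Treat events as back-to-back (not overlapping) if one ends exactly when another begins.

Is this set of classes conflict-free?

Yes

Sorted by start: Stretch Flow, HIIT 60, Pilates 30, Zumba 45, Pilates Advanced, Kettlebell Power, Strength Flow, Strength 30, HIIT Circuit.
HIIT 60 starts after Stretch Flow ends — done with Stretch Flow.
Pilates 30 starts after HIIT 60 ends — done with HIIT 60.
Zumba 45 starts after Pilates 30 ends — done with Pilates 30.
Pilates Advanced starts after Zumba 45 ends — done with Zumba 45.
Kettlebell Power starts after Pilates Advanced ends — done with Pilates Advanced.
Strength Flow starts after Kettlebell Power ends — done with Kettlebell Power.
Strength 30 starts exactly when Strength Flow ends (back-to-back, no overlap) — done with Strength Flow.
HIIT Circuit starts after Strength 30 ends.
Every pair is clear; the schedule has no overlaps.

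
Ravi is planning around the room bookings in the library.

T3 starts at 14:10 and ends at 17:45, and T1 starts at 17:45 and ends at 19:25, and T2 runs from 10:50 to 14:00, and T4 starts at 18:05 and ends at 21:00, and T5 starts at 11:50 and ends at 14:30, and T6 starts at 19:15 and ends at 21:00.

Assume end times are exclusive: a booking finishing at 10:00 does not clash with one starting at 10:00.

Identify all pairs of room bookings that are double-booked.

Sorted by start: T2, T5, T3, T1, T4, T6.
T5 starts before T2 ends → T2 and T5 overlap.
T3 starts after T2 ends, so nothing later overlaps T2 either.
T3 starts before T5 ends → T5 and T3 overlap.
T1 starts after T5 ends, so nothing later overlaps T5 either.
T1 starts exactly when T3 ends (back-to-back, no overlap), so nothing later overlaps T3 either.
T4 starts before T1 ends → T1 and T4 overlap.
T6 starts before T1 ends → T1 and T6 overlap.
T6 starts before T4 ends → T4 and T6 overlap.

T1 & T4, T1 & T6, T2 & T5, T3 & T5, T4 & T6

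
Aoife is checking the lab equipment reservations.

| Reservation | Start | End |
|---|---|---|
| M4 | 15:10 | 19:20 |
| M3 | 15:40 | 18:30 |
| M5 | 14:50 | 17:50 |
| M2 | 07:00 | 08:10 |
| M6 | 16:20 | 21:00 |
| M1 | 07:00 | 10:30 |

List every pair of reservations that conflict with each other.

M1 & M2, M3 & M4, M3 & M5, M3 & M6, M4 & M5, M4 & M6, M5 & M6

Two intervals overlap when each starts before the other ends.
Sorted by start: M1, M2, M5, M4, M3, M6.
M2 starts before M1 ends → M1 and M2 overlap.
M5 starts after M1 ends; M1 is clear from here.
M5 starts after M2 ends; M2 is clear from here.
M4 starts before M5 ends → M5 and M4 overlap.
M3 starts before M5 ends → M5 and M3 overlap.
M6 starts before M5 ends → M5 and M6 overlap.
M3 starts before M4 ends → M4 and M3 overlap.
M6 starts before M4 ends → M4 and M6 overlap.
M6 starts before M3 ends → M3 and M6 overlap.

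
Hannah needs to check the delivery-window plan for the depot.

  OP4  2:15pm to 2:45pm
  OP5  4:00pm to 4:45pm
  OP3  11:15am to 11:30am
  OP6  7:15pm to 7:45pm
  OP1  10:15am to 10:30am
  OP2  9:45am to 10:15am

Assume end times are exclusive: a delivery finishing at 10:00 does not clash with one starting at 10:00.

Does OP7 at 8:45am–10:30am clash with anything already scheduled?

Yes — it overlaps OP1, OP2

OP2: starts 9:45am before OP7 ends 10:30am, and ends 10:15am after OP7 starts 8:45am → overlap.
OP1: starts 10:15am before OP7 ends 10:30am, and ends 10:30am after OP7 starts 8:45am → overlap.
OP3: starts 11:15am at or after OP7 ends 10:30am → clear.
OP4: starts 2:15pm at or after OP7 ends 10:30am → clear.
OP5: starts 4:00pm at or after OP7 ends 10:30am → clear.
OP6: starts 7:15pm at or after OP7 ends 10:30am → clear.
OP7 overlaps OP1, OP2.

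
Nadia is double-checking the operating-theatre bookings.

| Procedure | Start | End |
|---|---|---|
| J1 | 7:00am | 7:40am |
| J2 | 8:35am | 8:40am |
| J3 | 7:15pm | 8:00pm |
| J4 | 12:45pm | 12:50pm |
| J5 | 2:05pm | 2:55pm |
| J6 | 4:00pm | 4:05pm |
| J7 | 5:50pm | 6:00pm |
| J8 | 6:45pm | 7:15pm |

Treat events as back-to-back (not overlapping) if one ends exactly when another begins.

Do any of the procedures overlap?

Check each pair: they overlap iff neither finishes before the other starts.
Sorted by start: J1, J2, J4, J5, J6, J7, J8, J3.
J2 starts after J1 ends; J1 is clear from here.
J4 starts after J2 ends; J2 is clear from here.
J5 starts after J4 ends; J4 is clear from here.
J6 starts after J5 ends; J5 is clear from here.
J7 starts after J6 ends; J6 is clear from here.
J8 starts after J7 ends; J7 is clear from here.
J3 starts exactly when J8 ends (back-to-back, no overlap).
Every pair is clear; the schedule has no overlaps.

No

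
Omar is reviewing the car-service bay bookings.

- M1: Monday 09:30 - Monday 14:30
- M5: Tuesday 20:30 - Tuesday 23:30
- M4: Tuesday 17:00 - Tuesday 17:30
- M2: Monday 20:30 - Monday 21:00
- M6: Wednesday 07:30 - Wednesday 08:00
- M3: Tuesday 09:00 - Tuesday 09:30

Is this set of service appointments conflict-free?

Yes

Sorted by start: M1, M2, M3, M4, M5, M6.
M2 starts after M1 ends, so M1 has no further overlaps.
M3 starts after M2 ends, so M2 has no further overlaps.
M4 starts after M3 ends, so M3 has no further overlaps.
M5 starts after M4 ends, so M4 has no further overlaps.
M6 starts after M5 ends.
Every pair is clear; the schedule has no overlaps.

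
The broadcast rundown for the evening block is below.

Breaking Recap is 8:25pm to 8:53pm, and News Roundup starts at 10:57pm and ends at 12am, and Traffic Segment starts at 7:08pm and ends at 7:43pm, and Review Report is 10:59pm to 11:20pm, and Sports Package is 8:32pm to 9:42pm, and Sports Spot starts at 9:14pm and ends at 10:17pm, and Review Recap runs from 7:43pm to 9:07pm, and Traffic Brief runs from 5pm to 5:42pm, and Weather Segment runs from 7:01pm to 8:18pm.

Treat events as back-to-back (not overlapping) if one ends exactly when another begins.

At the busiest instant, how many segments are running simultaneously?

3

Sweep the timeline, counting +1 at each start and −1 at each end (ends before starts at a tie):
5pm start Traffic Brief → 1
5:42pm end Traffic Brief → 0
7:01pm start Weather Segment → 1
7:08pm start Traffic Segment → 2
7:43pm end Traffic Segment → 1
7:43pm start Review Recap → 2
8:18pm end Weather Segment → 1
8:25pm start Breaking Recap → 2
8:32pm start Sports Package → 3
8:53pm end Breaking Recap → 2
9:07pm end Review Recap → 1
9:14pm start Sports Spot → 2
9:42pm end Sports Package → 1
10:17pm end Sports Spot → 0
10:57pm start News Roundup → 1
10:59pm start Review Report → 2
11:20pm end Review Report → 1
12am end News Roundup → 0
Peak is 3, at 8:32pm (Breaking Recap, Review Recap, Sports Package).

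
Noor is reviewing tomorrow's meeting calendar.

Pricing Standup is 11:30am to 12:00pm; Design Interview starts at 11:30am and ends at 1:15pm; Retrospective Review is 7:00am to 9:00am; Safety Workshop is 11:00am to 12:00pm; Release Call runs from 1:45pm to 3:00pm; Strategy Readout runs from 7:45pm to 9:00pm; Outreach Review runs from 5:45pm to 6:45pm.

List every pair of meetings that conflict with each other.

Design Interview & Pricing Standup, Design Interview & Safety Workshop, Pricing Standup & Safety Workshop

Sorted by start: Retrospective Review, Safety Workshop, Pricing Standup, Design Interview, Release Call, Outreach Review, Strategy Readout.
Safety Workshop starts after Retrospective Review ends, so Retrospective Review has no further overlaps.
Pricing Standup starts before Safety Workshop ends → Safety Workshop and Pricing Standup overlap.
Design Interview starts before Safety Workshop ends → Safety Workshop and Design Interview overlap.
Release Call starts after Safety Workshop ends, so Safety Workshop has no further overlaps.
Design Interview starts before Pricing Standup ends → Pricing Standup and Design Interview overlap.
Release Call starts after Pricing Standup ends, so Pricing Standup has no further overlaps.
Release Call starts after Design Interview ends, so Design Interview has no further overlaps.
Outreach Review starts after Release Call ends, so Release Call has no further overlaps.
Strategy Readout starts after Outreach Review ends.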